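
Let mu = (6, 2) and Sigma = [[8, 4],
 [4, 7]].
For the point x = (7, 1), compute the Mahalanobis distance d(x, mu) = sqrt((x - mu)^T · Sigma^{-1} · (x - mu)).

Step 1 — centre the observation: (x - mu) = (1, -1).

Step 2 — invert Sigma. det(Sigma) = 8·7 - (4)² = 40.
  Sigma^{-1} = (1/det) · [[d, -b], [-b, a]] = [[0.175, -0.1],
 [-0.1, 0.2]].

Step 3 — form the quadratic (x - mu)^T · Sigma^{-1} · (x - mu):
  Sigma^{-1} · (x - mu) = (0.275, -0.3).
  (x - mu)^T · [Sigma^{-1} · (x - mu)] = (1)·(0.275) + (-1)·(-0.3) = 0.575.

Step 4 — take square root: d = √(0.575) ≈ 0.7583.

d(x, mu) = √(0.575) ≈ 0.7583


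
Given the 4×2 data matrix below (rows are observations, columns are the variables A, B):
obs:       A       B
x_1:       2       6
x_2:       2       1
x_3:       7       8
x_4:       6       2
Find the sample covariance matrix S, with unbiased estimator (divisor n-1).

Step 1 — column means:
  mean(A) = (2 + 2 + 7 + 6) / 4 = 17/4 = 4.25
  mean(B) = (6 + 1 + 8 + 2) / 4 = 17/4 = 4.25

Step 2 — sample covariance S[i,j] = (1/(n-1)) · Σ_k (x_{k,i} - mean_i) · (x_{k,j} - mean_j), with n-1 = 3.
  S[A,A] = ((-2.25)·(-2.25) + (-2.25)·(-2.25) + (2.75)·(2.75) + (1.75)·(1.75)) / 3 = 20.75/3 = 6.9167
  S[A,B] = ((-2.25)·(1.75) + (-2.25)·(-3.25) + (2.75)·(3.75) + (1.75)·(-2.25)) / 3 = 9.75/3 = 3.25
  S[B,B] = ((1.75)·(1.75) + (-3.25)·(-3.25) + (3.75)·(3.75) + (-2.25)·(-2.25)) / 3 = 32.75/3 = 10.9167

S is symmetric (S[j,i] = S[i,j]). Assembling:

S = [[6.9167, 3.25],
 [3.25, 10.9167]]


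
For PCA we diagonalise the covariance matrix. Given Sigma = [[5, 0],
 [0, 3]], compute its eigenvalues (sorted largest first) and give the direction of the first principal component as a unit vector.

Step 1 — characteristic polynomial of 2×2 Sigma:
  det(Sigma - λI) = λ² - trace · λ + det = 0.
  trace = 5 + 3 = 8, det = 5·3 - (0)² = 15.
Step 2 — discriminant:
  Δ = trace² - 4·det = 64 - 60 = 4.
Step 3 — eigenvalues:
  λ = (trace ± √Δ)/2 = (8 ± 2)/2,
  λ_1 = 5,  λ_2 = 3.

Step 4 — unit eigenvector for λ_1: Sigma is diagonal, so its eigenvectors are the coordinate axes. λ_1 = 5 is the diagonal entry on the first coordinate axis, hence
  v_1 = (1, 0) (||v_1|| = 1).

λ_1 = 5,  λ_2 = 3;  v_1 ≈ (1, 0)


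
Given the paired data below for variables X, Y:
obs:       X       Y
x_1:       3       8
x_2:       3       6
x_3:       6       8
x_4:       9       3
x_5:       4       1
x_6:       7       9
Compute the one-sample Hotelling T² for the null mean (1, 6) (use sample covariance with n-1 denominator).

Step 1 — sample mean vector:
  mean(X) = (3 + 3 + 6 + 9 + 4 + 7) / 6 = 32/6 = 5.3333
  mean(Y) = (8 + 6 + 8 + 3 + 1 + 9) / 6 = 35/6 = 5.8333
  x̄ = (5.3333, 5.8333),  deviation x̄ - mu_0 = (5.3333, 5.8333) - (1, 6) = (4.3333, -0.1667).

Step 2 — sample covariance matrix, S[i,j] = (1/(n-1)) · Σ_k (x_{k,i} - mean_i) · (x_{k,j} - mean_j), divisor n-1 = 5:
  S[X,X] = ((-2.3333)·(-2.3333) + (-2.3333)·(-2.3333) + (0.6667)·(0.6667) + (3.6667)·(3.6667) + (-1.3333)·(-1.3333) + (1.6667)·(1.6667)) / 5 = 29.3333/5 = 5.8667
  S[X,Y] = ((-2.3333)·(2.1667) + (-2.3333)·(0.1667) + (0.6667)·(2.1667) + (3.6667)·(-2.8333) + (-1.3333)·(-4.8333) + (1.6667)·(3.1667)) / 5 = -2.6667/5 = -0.5333
  S[Y,Y] = ((2.1667)·(2.1667) + (0.1667)·(0.1667) + (2.1667)·(2.1667) + (-2.8333)·(-2.8333) + (-4.8333)·(-4.8333) + (3.1667)·(3.1667)) / 5 = 50.8333/5 = 10.1667
  S = [[5.8667, -0.5333],
 [-0.5333, 10.1667]].

Step 3 — invert S. det(S) = 5.8667·10.1667 - (-0.5333)² = 59.36.
  S^{-1} = (1/det) · [[d, -b], [-b, a]] = [[0.1713, 0.009],
 [0.009, 0.0988]].

Step 4 — quadratic form (x̄ - mu_0)^T · S^{-1} · (x̄ - mu_0):
  S^{-1} · (x̄ - mu_0) = (0.7407, 0.0225),
  (x̄ - mu_0)^T · [...] = (4.3333)·(0.7407) + (-0.1667)·(0.0225) = 3.2059.

Step 5 — scale by n: T² = 6 · 3.2059 = 19.2352.

T² ≈ 19.2352


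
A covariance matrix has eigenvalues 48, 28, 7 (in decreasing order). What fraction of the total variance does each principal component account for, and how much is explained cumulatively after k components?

Step 1 — total variance = trace(Sigma) = Σ λ_i = 48 + 28 + 7 = 83.

Step 2 — fraction explained by component i = λ_i / Σ λ:
  PC1: 48/83 = 0.5783
  PC2: 28/83 = 0.3373
  PC3: 7/83 = 0.0843

Step 3 — cumulative fraction after k components = (λ_1 + ... + λ_k) / Σ λ:
  k = 1: 48/83 = 0.5783
  k = 2: (48 + 28)/83 = 76/83 = 0.9157
  k = 3: (48 + 28 + 7)/83 = 83/83 = 1

Summary (fraction, with percent):

explained: PC1 0.5783 (57.83%), PC2 0.3373 (33.73%), PC3 0.0843 (8.43%);  cumulative: 0.5783, 0.9157, 1


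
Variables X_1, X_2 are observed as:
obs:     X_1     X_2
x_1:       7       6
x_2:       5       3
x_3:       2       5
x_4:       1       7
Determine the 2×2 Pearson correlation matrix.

Step 1 — column means:
  mean(X_1) = (7 + 5 + 2 + 1) / 4 = 15/4 = 3.75
  mean(X_2) = (6 + 3 + 5 + 7) / 4 = 21/4 = 5.25

Step 2 — sample variances and covariances s[i,j] = (1/(n-1)) · Σ_k (x_{k,i} - mean_i) · (x_{k,j} - mean_j), with n-1 = 3:
  s[X_1,X_1] = ((3.25)·(3.25) + (1.25)·(1.25) + (-1.75)·(-1.75) + (-2.75)·(-2.75)) / 3 = 22.75/3 = 7.5833
  s[X_1,X_2] = ((3.25)·(0.75) + (1.25)·(-2.25) + (-1.75)·(-0.25) + (-2.75)·(1.75)) / 3 = -4.75/3 = -1.5833
  s[X_2,X_2] = ((0.75)·(0.75) + (-2.25)·(-2.25) + (-0.25)·(-0.25) + (1.75)·(1.75)) / 3 = 8.75/3 = 2.9167
  Sample standard deviations s_i = √(s[i,i]):
  s(X_1) = √(7.5833) = 2.7538
  s(X_2) = √(2.9167) = 1.7078

Step 3 — r_{ij} = s_{ij} / (s_i · s_j):
  r[X_1,X_1] = 1 (diagonal).
  r[X_1,X_2] = -1.5833 / (2.7538 · 1.7078) = -1.5833 / 4.703 = -0.3367
  r[X_2,X_2] = 1 (diagonal).

R is symmetric with unit diagonal. Assembling:

R = [[1, -0.3367],
 [-0.3367, 1]]


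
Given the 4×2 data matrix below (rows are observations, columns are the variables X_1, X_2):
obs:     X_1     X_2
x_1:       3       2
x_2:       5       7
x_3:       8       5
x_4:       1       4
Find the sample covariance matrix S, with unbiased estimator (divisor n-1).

Step 1 — column means:
  mean(X_1) = (3 + 5 + 8 + 1) / 4 = 17/4 = 4.25
  mean(X_2) = (2 + 7 + 5 + 4) / 4 = 18/4 = 4.5

Step 2 — sample covariance S[i,j] = (1/(n-1)) · Σ_k (x_{k,i} - mean_i) · (x_{k,j} - mean_j), with n-1 = 3.
  S[X_1,X_1] = ((-1.25)·(-1.25) + (0.75)·(0.75) + (3.75)·(3.75) + (-3.25)·(-3.25)) / 3 = 26.75/3 = 8.9167
  S[X_1,X_2] = ((-1.25)·(-2.5) + (0.75)·(2.5) + (3.75)·(0.5) + (-3.25)·(-0.5)) / 3 = 8.5/3 = 2.8333
  S[X_2,X_2] = ((-2.5)·(-2.5) + (2.5)·(2.5) + (0.5)·(0.5) + (-0.5)·(-0.5)) / 3 = 13/3 = 4.3333

S is symmetric (S[j,i] = S[i,j]). Assembling:

S = [[8.9167, 2.8333],
 [2.8333, 4.3333]]


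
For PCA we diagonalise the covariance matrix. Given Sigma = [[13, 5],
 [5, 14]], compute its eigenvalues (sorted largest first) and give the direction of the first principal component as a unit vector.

Step 1 — characteristic polynomial of 2×2 Sigma:
  det(Sigma - λI) = λ² - trace · λ + det = 0.
  trace = 13 + 14 = 27, det = 13·14 - (5)² = 157.
Step 2 — discriminant:
  Δ = trace² - 4·det = 729 - 628 = 101.
Step 3 — eigenvalues:
  λ = (trace ± √Δ)/2 = (27 ± 10.0499)/2,
  λ_1 = 18.5249,  λ_2 = 8.4751.

Step 4 — unit eigenvector for λ_1: solve (Sigma - λ_1 I)v = 0. First row:
  (13 - 18.5249)·v_x + (5)·v_y = 0, i.e. (-5.5249)·v_x + (5)·v_y = 0,
  so v ∝ (b, λ_1 - a) = (5, 5.5249) = u.
  ||u|| = √((5)² + (5.5249)²) = √(55.5249) ≈ 7.4515,
  v_1 = u/||u|| ≈ (0.671, 0.7415) (||v_1|| = 1).

λ_1 = 18.5249,  λ_2 = 8.4751;  v_1 ≈ (0.671, 0.7415)


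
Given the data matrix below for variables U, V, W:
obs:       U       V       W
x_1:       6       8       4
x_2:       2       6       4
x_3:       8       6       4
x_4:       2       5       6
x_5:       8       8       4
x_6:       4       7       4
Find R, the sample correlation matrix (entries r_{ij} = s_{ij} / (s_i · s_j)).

Step 1 — column means:
  mean(U) = (6 + 2 + 8 + 2 + 8 + 4) / 6 = 30/6 = 5
  mean(V) = (8 + 6 + 6 + 5 + 8 + 7) / 6 = 40/6 = 6.6667
  mean(W) = (4 + 4 + 4 + 6 + 4 + 4) / 6 = 26/6 = 4.3333

Step 2 — sample variances and covariances s[i,j] = (1/(n-1)) · Σ_k (x_{k,i} - mean_i) · (x_{k,j} - mean_j), with n-1 = 5:
  s[U,U] = ((1)·(1) + (-3)·(-3) + (3)·(3) + (-3)·(-3) + (3)·(3) + (-1)·(-1)) / 5 = 38/5 = 7.6
  s[U,V] = ((1)·(1.3333) + (-3)·(-0.6667) + (3)·(-0.6667) + (-3)·(-1.6667) + (3)·(1.3333) + (-1)·(0.3333)) / 5 = 10/5 = 2
  s[U,W] = ((1)·(-0.3333) + (-3)·(-0.3333) + (3)·(-0.3333) + (-3)·(1.6667) + (3)·(-0.3333) + (-1)·(-0.3333)) / 5 = -6/5 = -1.2
  s[V,V] = ((1.3333)·(1.3333) + (-0.6667)·(-0.6667) + (-0.6667)·(-0.6667) + (-1.6667)·(-1.6667) + (1.3333)·(1.3333) + (0.3333)·(0.3333)) / 5 = 7.3333/5 = 1.4667
  s[V,W] = ((1.3333)·(-0.3333) + (-0.6667)·(-0.3333) + (-0.6667)·(-0.3333) + (-1.6667)·(1.6667) + (1.3333)·(-0.3333) + (0.3333)·(-0.3333)) / 5 = -3.3333/5 = -0.6667
  s[W,W] = ((-0.3333)·(-0.3333) + (-0.3333)·(-0.3333) + (-0.3333)·(-0.3333) + (1.6667)·(1.6667) + (-0.3333)·(-0.3333) + (-0.3333)·(-0.3333)) / 5 = 3.3333/5 = 0.6667
  Sample standard deviations s_i = √(s[i,i]):
  s(U) = √(7.6) = 2.7568
  s(V) = √(1.4667) = 1.2111
  s(W) = √(0.6667) = 0.8165

Step 3 — r_{ij} = s_{ij} / (s_i · s_j):
  r[U,U] = 1 (diagonal).
  r[U,V] = 2 / (2.7568 · 1.2111) = 2 / 3.3387 = 0.599
  r[U,W] = -1.2 / (2.7568 · 0.8165) = -1.2 / 2.2509 = -0.5331
  r[V,V] = 1 (diagonal).
  r[V,W] = -0.6667 / (1.2111 · 0.8165) = -0.6667 / 0.9888 = -0.6742
  r[W,W] = 1 (diagonal).

R is symmetric with unit diagonal. Assembling:

R = [[1, 0.599, -0.5331],
 [0.599, 1, -0.6742],
 [-0.5331, -0.6742, 1]]


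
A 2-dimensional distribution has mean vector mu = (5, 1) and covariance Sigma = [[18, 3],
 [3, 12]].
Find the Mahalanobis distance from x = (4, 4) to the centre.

Step 1 — centre the observation: (x - mu) = (-1, 3).

Step 2 — invert Sigma. det(Sigma) = 18·12 - (3)² = 207.
  Sigma^{-1} = (1/det) · [[d, -b], [-b, a]] = [[0.058, -0.0145],
 [-0.0145, 0.087]].

Step 3 — form the quadratic (x - mu)^T · Sigma^{-1} · (x - mu):
  Sigma^{-1} · (x - mu) = (-0.1014, 0.2754).
  (x - mu)^T · [Sigma^{-1} · (x - mu)] = (-1)·(-0.1014) + (3)·(0.2754) = 0.9275.

Step 4 — take square root: d = √(0.9275) ≈ 0.9631.

d(x, mu) = √(0.9275) ≈ 0.9631


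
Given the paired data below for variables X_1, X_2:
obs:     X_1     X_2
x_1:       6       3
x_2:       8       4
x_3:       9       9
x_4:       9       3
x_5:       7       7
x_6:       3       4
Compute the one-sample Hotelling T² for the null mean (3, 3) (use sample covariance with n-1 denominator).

Step 1 — sample mean vector:
  mean(X_1) = (6 + 8 + 9 + 9 + 7 + 3) / 6 = 42/6 = 7
  mean(X_2) = (3 + 4 + 9 + 3 + 7 + 4) / 6 = 30/6 = 5
  x̄ = (7, 5),  deviation x̄ - mu_0 = (7, 5) - (3, 3) = (4, 2).

Step 2 — sample covariance matrix, S[i,j] = (1/(n-1)) · Σ_k (x_{k,i} - mean_i) · (x_{k,j} - mean_j), divisor n-1 = 5:
  S[X_1,X_1] = ((-1)·(-1) + (1)·(1) + (2)·(2) + (2)·(2) + (0)·(0) + (-4)·(-4)) / 5 = 26/5 = 5.2
  S[X_1,X_2] = ((-1)·(-2) + (1)·(-1) + (2)·(4) + (2)·(-2) + (0)·(2) + (-4)·(-1)) / 5 = 9/5 = 1.8
  S[X_2,X_2] = ((-2)·(-2) + (-1)·(-1) + (4)·(4) + (-2)·(-2) + (2)·(2) + (-1)·(-1)) / 5 = 30/5 = 6
  S = [[5.2, 1.8],
 [1.8, 6]].

Step 3 — invert S. det(S) = 5.2·6 - (1.8)² = 27.96.
  S^{-1} = (1/det) · [[d, -b], [-b, a]] = [[0.2146, -0.0644],
 [-0.0644, 0.186]].

Step 4 — quadratic form (x̄ - mu_0)^T · S^{-1} · (x̄ - mu_0):
  S^{-1} · (x̄ - mu_0) = (0.7296, 0.1144),
  (x̄ - mu_0)^T · [...] = (4)·(0.7296) + (2)·(0.1144) = 3.1474.

Step 5 — scale by n: T² = 6 · 3.1474 = 18.8841.

T² ≈ 18.8841


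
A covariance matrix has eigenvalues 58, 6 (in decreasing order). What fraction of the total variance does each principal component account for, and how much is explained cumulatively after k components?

Step 1 — total variance = trace(Sigma) = Σ λ_i = 58 + 6 = 64.

Step 2 — fraction explained by component i = λ_i / Σ λ:
  PC1: 58/64 = 0.9062
  PC2: 6/64 = 0.0938

Step 3 — cumulative fraction after k components = (λ_1 + ... + λ_k) / Σ λ:
  k = 1: 58/64 = 0.9062
  k = 2: (58 + 6)/64 = 64/64 = 1

Summary (fraction, with percent):

explained: PC1 0.9062 (90.62%), PC2 0.0938 (9.38%);  cumulative: 0.9062, 1


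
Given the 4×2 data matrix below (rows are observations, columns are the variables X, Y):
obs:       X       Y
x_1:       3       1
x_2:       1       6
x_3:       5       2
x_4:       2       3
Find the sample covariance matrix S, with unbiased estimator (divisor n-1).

Step 1 — column means:
  mean(X) = (3 + 1 + 5 + 2) / 4 = 11/4 = 2.75
  mean(Y) = (1 + 6 + 2 + 3) / 4 = 12/4 = 3

Step 2 — sample covariance S[i,j] = (1/(n-1)) · Σ_k (x_{k,i} - mean_i) · (x_{k,j} - mean_j), with n-1 = 3.
  S[X,X] = ((0.25)·(0.25) + (-1.75)·(-1.75) + (2.25)·(2.25) + (-0.75)·(-0.75)) / 3 = 8.75/3 = 2.9167
  S[X,Y] = ((0.25)·(-2) + (-1.75)·(3) + (2.25)·(-1) + (-0.75)·(0)) / 3 = -8/3 = -2.6667
  S[Y,Y] = ((-2)·(-2) + (3)·(3) + (-1)·(-1) + (0)·(0)) / 3 = 14/3 = 4.6667

S is symmetric (S[j,i] = S[i,j]). Assembling:

S = [[2.9167, -2.6667],
 [-2.6667, 4.6667]]


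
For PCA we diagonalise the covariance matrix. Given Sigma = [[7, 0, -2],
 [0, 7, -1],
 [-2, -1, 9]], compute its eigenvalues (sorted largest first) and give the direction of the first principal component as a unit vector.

Step 1 — characteristic polynomial p(λ) = det(λI - Sigma) = λ³ - tr·λ² + c_1·λ - det, where tr = trace, c_1 = sum of the principal 2×2 minors, det = det(Sigma):
  tr = 7 + 7 + 9 = 23,
  c_1 = (7·7 - (0)²) + (7·9 - (-2)²) + (7·9 - (-1)²) = 49 + 59 + 62 = 170,
  det = 7·(7·9 - (-1)²) - (0)·((0)·9 - (-1)·(-2)) + (-2)·((0)·(-1) - 7·(-2)) = 7·(62) - (0)·(-2) + (-2)·(14) = 406.
  So p(λ) = λ³ - 23λ² + 170λ - 406.
Step 2 — look for an integer root (rational root theorem: any rational root is an integer divisor of 406). Testing λ = 7:
  p(7) = 343 - 1127 + 1190 - 406 = 0  ✓
  Dividing out (λ - 7): p(λ) = (λ - 7)(λ² - 16λ + 58).
Step 3 — remaining eigenvalues from the quadratic λ² - 16λ + 58 = 0:
  Δ = 16² - 4·58 = 256 - 232 = 24,  λ = (16 ± √24)/2 = (16 ± 4.899)/2 ≈ 10.4495 or 5.5505.
  Sorted: λ_1 = 10.4495,  λ_2 = 7,  λ_3 = 5.5505  (check: sum = 23 = tr ✓).

Step 4 — unit eigenvector for λ_1 ≈ 10.4495: v spans the null space of (Sigma - λ_1 I), whose rows are
  r_1 = (-3.4495, 0, -2),  r_2 = (0, -3.4495, -1),  r_3 = (-2, -1, -1.4495).
  v is orthogonal to every row, so take v ∝ r_1 × r_2 = ((0)·(-1) - (-2)·(-3.4495), (-2)·(0) - (-3.4495)·(-1), (-3.4495)·(-3.4495) - (0)·(0)) ≈ (-6.899, -3.4495, 11.899).
  Rescale (multiply by -1 so the first nonzero entry is positive): u = (6.899, 3.4495, -11.899).
  ||u|| = √((6.899)² + (3.4495)² + (-11.899)²) = √(201.0806) ≈ 14.1803,  v_1 = u/||u|| ≈ (0.4865, 0.2433, -0.8391) (||v_1|| = 1).

λ_1 = 10.4495,  λ_2 = 7,  λ_3 = 5.5505;  v_1 ≈ (0.4865, 0.2433, -0.8391)


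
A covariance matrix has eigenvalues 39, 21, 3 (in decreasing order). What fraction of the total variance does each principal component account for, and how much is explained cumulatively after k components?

Step 1 — total variance = trace(Sigma) = Σ λ_i = 39 + 21 + 3 = 63.

Step 2 — fraction explained by component i = λ_i / Σ λ:
  PC1: 39/63 = 0.619
  PC2: 21/63 = 0.3333
  PC3: 3/63 = 0.0476

Step 3 — cumulative fraction after k components = (λ_1 + ... + λ_k) / Σ λ:
  k = 1: 39/63 = 0.619
  k = 2: (39 + 21)/63 = 60/63 = 0.9524
  k = 3: (39 + 21 + 3)/63 = 63/63 = 1

Summary (fraction, with percent):

explained: PC1 0.619 (61.9%), PC2 0.3333 (33.33%), PC3 0.0476 (4.76%);  cumulative: 0.619, 0.9524, 1


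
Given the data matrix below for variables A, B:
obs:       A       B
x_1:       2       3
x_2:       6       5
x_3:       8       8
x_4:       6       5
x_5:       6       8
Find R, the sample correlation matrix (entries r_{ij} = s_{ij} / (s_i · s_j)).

Step 1 — column means:
  mean(A) = (2 + 6 + 8 + 6 + 6) / 5 = 28/5 = 5.6
  mean(B) = (3 + 5 + 8 + 5 + 8) / 5 = 29/5 = 5.8

Step 2 — sample variances and covariances s[i,j] = (1/(n-1)) · Σ_k (x_{k,i} - mean_i) · (x_{k,j} - mean_j), with n-1 = 4:
  s[A,A] = ((-3.6)·(-3.6) + (0.4)·(0.4) + (2.4)·(2.4) + (0.4)·(0.4) + (0.4)·(0.4)) / 4 = 19.2/4 = 4.8
  s[A,B] = ((-3.6)·(-2.8) + (0.4)·(-0.8) + (2.4)·(2.2) + (0.4)·(-0.8) + (0.4)·(2.2)) / 4 = 15.6/4 = 3.9
  s[B,B] = ((-2.8)·(-2.8) + (-0.8)·(-0.8) + (2.2)·(2.2) + (-0.8)·(-0.8) + (2.2)·(2.2)) / 4 = 18.8/4 = 4.7
  Sample standard deviations s_i = √(s[i,i]):
  s(A) = √(4.8) = 2.1909
  s(B) = √(4.7) = 2.1679

Step 3 — r_{ij} = s_{ij} / (s_i · s_j):
  r[A,A] = 1 (diagonal).
  r[A,B] = 3.9 / (2.1909 · 2.1679) = 3.9 / 4.7497 = 0.8211
  r[B,B] = 1 (diagonal).

R is symmetric with unit diagonal. Assembling:

R = [[1, 0.8211],
 [0.8211, 1]]


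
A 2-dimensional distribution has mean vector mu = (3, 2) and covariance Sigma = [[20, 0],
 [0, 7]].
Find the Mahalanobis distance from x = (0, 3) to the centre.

Step 1 — centre the observation: (x - mu) = (-3, 1).

Step 2 — invert Sigma. det(Sigma) = 20·7 - (0)² = 140.
  Sigma^{-1} = (1/det) · [[d, -b], [-b, a]] = [[0.05, 0],
 [0, 0.1429]].

Step 3 — form the quadratic (x - mu)^T · Sigma^{-1} · (x - mu):
  Sigma^{-1} · (x - mu) = (-0.15, 0.1429).
  (x - mu)^T · [Sigma^{-1} · (x - mu)] = (-3)·(-0.15) + (1)·(0.1429) = 0.5929.

Step 4 — take square root: d = √(0.5929) ≈ 0.77.

d(x, mu) = √(0.5929) ≈ 0.77


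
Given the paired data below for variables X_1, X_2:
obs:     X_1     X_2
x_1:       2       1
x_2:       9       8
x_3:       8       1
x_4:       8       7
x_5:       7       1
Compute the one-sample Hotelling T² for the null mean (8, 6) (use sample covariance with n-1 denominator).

Step 1 — sample mean vector:
  mean(X_1) = (2 + 9 + 8 + 8 + 7) / 5 = 34/5 = 6.8
  mean(X_2) = (1 + 8 + 1 + 7 + 1) / 5 = 18/5 = 3.6
  x̄ = (6.8, 3.6),  deviation x̄ - mu_0 = (6.8, 3.6) - (8, 6) = (-1.2, -2.4).

Step 2 — sample covariance matrix, S[i,j] = (1/(n-1)) · Σ_k (x_{k,i} - mean_i) · (x_{k,j} - mean_j), divisor n-1 = 4:
  S[X_1,X_1] = ((-4.8)·(-4.8) + (2.2)·(2.2) + (1.2)·(1.2) + (1.2)·(1.2) + (0.2)·(0.2)) / 4 = 30.8/4 = 7.7
  S[X_1,X_2] = ((-4.8)·(-2.6) + (2.2)·(4.4) + (1.2)·(-2.6) + (1.2)·(3.4) + (0.2)·(-2.6)) / 4 = 22.6/4 = 5.65
  S[X_2,X_2] = ((-2.6)·(-2.6) + (4.4)·(4.4) + (-2.6)·(-2.6) + (3.4)·(3.4) + (-2.6)·(-2.6)) / 4 = 51.2/4 = 12.8
  S = [[7.7, 5.65],
 [5.65, 12.8]].

Step 3 — invert S. det(S) = 7.7·12.8 - (5.65)² = 66.6375.
  S^{-1} = (1/det) · [[d, -b], [-b, a]] = [[0.1921, -0.0848],
 [-0.0848, 0.1156]].

Step 4 — quadratic form (x̄ - mu_0)^T · S^{-1} · (x̄ - mu_0):
  S^{-1} · (x̄ - mu_0) = (-0.027, -0.1756),
  (x̄ - mu_0)^T · [...] = (-1.2)·(-0.027) + (-2.4)·(-0.1756) = 0.4538.

Step 5 — scale by n: T² = 5 · 0.4538 = 2.269.

T² ≈ 2.269


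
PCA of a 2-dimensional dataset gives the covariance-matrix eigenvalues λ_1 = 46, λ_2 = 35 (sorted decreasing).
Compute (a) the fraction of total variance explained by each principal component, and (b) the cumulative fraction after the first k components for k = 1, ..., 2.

Step 1 — total variance = trace(Sigma) = Σ λ_i = 46 + 35 = 81.

Step 2 — fraction explained by component i = λ_i / Σ λ:
  PC1: 46/81 = 0.5679
  PC2: 35/81 = 0.4321

Step 3 — cumulative fraction after k components = (λ_1 + ... + λ_k) / Σ λ:
  k = 1: 46/81 = 0.5679
  k = 2: (46 + 35)/81 = 81/81 = 1

Summary (fraction, with percent):

explained: PC1 0.5679 (56.79%), PC2 0.4321 (43.21%);  cumulative: 0.5679, 1


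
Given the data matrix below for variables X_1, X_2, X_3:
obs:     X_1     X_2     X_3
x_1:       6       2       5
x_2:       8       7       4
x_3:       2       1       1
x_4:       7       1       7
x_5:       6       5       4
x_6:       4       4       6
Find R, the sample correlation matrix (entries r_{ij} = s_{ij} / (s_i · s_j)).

Step 1 — column means:
  mean(X_1) = (6 + 8 + 2 + 7 + 6 + 4) / 6 = 33/6 = 5.5
  mean(X_2) = (2 + 7 + 1 + 1 + 5 + 4) / 6 = 20/6 = 3.3333
  mean(X_3) = (5 + 4 + 1 + 7 + 4 + 6) / 6 = 27/6 = 4.5

Step 2 — sample variances and covariances s[i,j] = (1/(n-1)) · Σ_k (x_{k,i} - mean_i) · (x_{k,j} - mean_j), with n-1 = 5:
  s[X_1,X_1] = ((0.5)·(0.5) + (2.5)·(2.5) + (-3.5)·(-3.5) + (1.5)·(1.5) + (0.5)·(0.5) + (-1.5)·(-1.5)) / 5 = 23.5/5 = 4.7
  s[X_1,X_2] = ((0.5)·(-1.3333) + (2.5)·(3.6667) + (-3.5)·(-2.3333) + (1.5)·(-2.3333) + (0.5)·(1.6667) + (-1.5)·(0.6667)) / 5 = 13/5 = 2.6
  s[X_1,X_3] = ((0.5)·(0.5) + (2.5)·(-0.5) + (-3.5)·(-3.5) + (1.5)·(2.5) + (0.5)·(-0.5) + (-1.5)·(1.5)) / 5 = 12.5/5 = 2.5
  s[X_2,X_2] = ((-1.3333)·(-1.3333) + (3.6667)·(3.6667) + (-2.3333)·(-2.3333) + (-2.3333)·(-2.3333) + (1.6667)·(1.6667) + (0.6667)·(0.6667)) / 5 = 29.3333/5 = 5.8667
  s[X_2,X_3] = ((-1.3333)·(0.5) + (3.6667)·(-0.5) + (-2.3333)·(-3.5) + (-2.3333)·(2.5) + (1.6667)·(-0.5) + (0.6667)·(1.5)) / 5 = 0/5 = 0
  s[X_3,X_3] = ((0.5)·(0.5) + (-0.5)·(-0.5) + (-3.5)·(-3.5) + (2.5)·(2.5) + (-0.5)·(-0.5) + (1.5)·(1.5)) / 5 = 21.5/5 = 4.3
  Sample standard deviations s_i = √(s[i,i]):
  s(X_1) = √(4.7) = 2.1679
  s(X_2) = √(5.8667) = 2.4221
  s(X_3) = √(4.3) = 2.0736

Step 3 — r_{ij} = s_{ij} / (s_i · s_j):
  r[X_1,X_1] = 1 (diagonal).
  r[X_1,X_2] = 2.6 / (2.1679 · 2.4221) = 2.6 / 5.251 = 0.4951
  r[X_1,X_3] = 2.5 / (2.1679 · 2.0736) = 2.5 / 4.4956 = 0.5561
  r[X_2,X_2] = 1 (diagonal).
  r[X_2,X_3] = 0 / (2.4221 · 2.0736) = 0 / 5.0226 = 0
  r[X_3,X_3] = 1 (diagonal).

R is symmetric with unit diagonal. Assembling:

R = [[1, 0.4951, 0.5561],
 [0.4951, 1, 0],
 [0.5561, 0, 1]]


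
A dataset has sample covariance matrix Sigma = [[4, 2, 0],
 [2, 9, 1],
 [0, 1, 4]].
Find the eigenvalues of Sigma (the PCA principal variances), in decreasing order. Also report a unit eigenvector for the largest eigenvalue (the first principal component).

Step 1 — characteristic polynomial p(λ) = det(λI - Sigma) = λ³ - tr·λ² + c_1·λ - det, where tr = trace, c_1 = sum of the principal 2×2 minors, det = det(Sigma):
  tr = 4 + 9 + 4 = 17,
  c_1 = (4·9 - (2)²) + (4·4 - (0)²) + (9·4 - (1)²) = 32 + 16 + 35 = 83,
  det = 4·(9·4 - (1)²) - (2)·((2)·4 - (1)·(0)) + (0)·((2)·(1) - 9·(0)) = 4·(35) - (2)·(8) + (0)·(2) = 124.
  So p(λ) = λ³ - 17λ² + 83λ - 124.
Step 2 — look for an integer root (rational root theorem: any rational root is an integer divisor of 124). Testing λ = 4:
  p(4) = 64 - 272 + 332 - 124 = 0  ✓
  Dividing out (λ - 4): p(λ) = (λ - 4)(λ² - 13λ + 31).
Step 3 — remaining eigenvalues from the quadratic λ² - 13λ + 31 = 0:
  Δ = 13² - 4·31 = 169 - 124 = 45,  λ = (13 ± √45)/2 = (13 ± 6.7082)/2 ≈ 9.8541 or 3.1459.
  Sorted: λ_1 = 9.8541,  λ_2 = 4,  λ_3 = 3.1459  (check: sum = 17 = tr ✓).

Step 4 — unit eigenvector for λ_1 ≈ 9.8541: v spans the null space of (Sigma - λ_1 I), whose rows are
  r_1 = (-5.8541, 2, 0),  r_2 = (2, -0.8541, 1),  r_3 = (0, 1, -5.8541).
  v is orthogonal to every row, so take v ∝ r_1 × r_2 = ((2)·(1) - (0)·(-0.8541), (0)·(2) - (-5.8541)·(1), (-5.8541)·(-0.8541) - (2)·(2)) ≈ (2, 5.8541, 1).
  Let u = (2, 5.8541, 1).
  ||u|| = √((2)² + (5.8541)² + (1)²) = √(39.2705) ≈ 6.2666,  v_1 = u/||u|| ≈ (0.3192, 0.9342, 0.1596) (||v_1|| = 1).

λ_1 = 9.8541,  λ_2 = 4,  λ_3 = 3.1459;  v_1 ≈ (0.3192, 0.9342, 0.1596)


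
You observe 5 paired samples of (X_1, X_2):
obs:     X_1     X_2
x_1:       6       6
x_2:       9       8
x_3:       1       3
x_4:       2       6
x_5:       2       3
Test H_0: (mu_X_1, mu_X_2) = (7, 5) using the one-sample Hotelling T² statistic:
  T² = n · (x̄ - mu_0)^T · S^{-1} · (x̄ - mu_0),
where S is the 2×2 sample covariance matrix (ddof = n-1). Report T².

Step 1 — sample mean vector:
  mean(X_1) = (6 + 9 + 1 + 2 + 2) / 5 = 20/5 = 4
  mean(X_2) = (6 + 8 + 3 + 6 + 3) / 5 = 26/5 = 5.2
  x̄ = (4, 5.2),  deviation x̄ - mu_0 = (4, 5.2) - (7, 5) = (-3, 0.2).

Step 2 — sample covariance matrix, S[i,j] = (1/(n-1)) · Σ_k (x_{k,i} - mean_i) · (x_{k,j} - mean_j), divisor n-1 = 4:
  S[X_1,X_1] = ((2)·(2) + (5)·(5) + (-3)·(-3) + (-2)·(-2) + (-2)·(-2)) / 4 = 46/4 = 11.5
  S[X_1,X_2] = ((2)·(0.8) + (5)·(2.8) + (-3)·(-2.2) + (-2)·(0.8) + (-2)·(-2.2)) / 4 = 25/4 = 6.25
  S[X_2,X_2] = ((0.8)·(0.8) + (2.8)·(2.8) + (-2.2)·(-2.2) + (0.8)·(0.8) + (-2.2)·(-2.2)) / 4 = 18.8/4 = 4.7
  S = [[11.5, 6.25],
 [6.25, 4.7]].

Step 3 — invert S. det(S) = 11.5·4.7 - (6.25)² = 14.9875.
  S^{-1} = (1/det) · [[d, -b], [-b, a]] = [[0.3136, -0.417],
 [-0.417, 0.7673]].

Step 4 — quadratic form (x̄ - mu_0)^T · S^{-1} · (x̄ - mu_0):
  S^{-1} · (x̄ - mu_0) = (-1.0242, 1.4045),
  (x̄ - mu_0)^T · [...] = (-3)·(-1.0242) + (0.2)·(1.4045) = 3.3535.

Step 5 — scale by n: T² = 5 · 3.3535 = 16.7673.

T² ≈ 16.7673


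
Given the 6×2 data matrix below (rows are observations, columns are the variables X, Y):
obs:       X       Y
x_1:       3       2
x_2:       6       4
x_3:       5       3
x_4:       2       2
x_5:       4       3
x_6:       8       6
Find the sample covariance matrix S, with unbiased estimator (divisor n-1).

Step 1 — column means:
  mean(X) = (3 + 6 + 5 + 2 + 4 + 8) / 6 = 28/6 = 4.6667
  mean(Y) = (2 + 4 + 3 + 2 + 3 + 6) / 6 = 20/6 = 3.3333

Step 2 — sample covariance S[i,j] = (1/(n-1)) · Σ_k (x_{k,i} - mean_i) · (x_{k,j} - mean_j), with n-1 = 5.
  S[X,X] = ((-1.6667)·(-1.6667) + (1.3333)·(1.3333) + (0.3333)·(0.3333) + (-2.6667)·(-2.6667) + (-0.6667)·(-0.6667) + (3.3333)·(3.3333)) / 5 = 23.3333/5 = 4.6667
  S[X,Y] = ((-1.6667)·(-1.3333) + (1.3333)·(0.6667) + (0.3333)·(-0.3333) + (-2.6667)·(-1.3333) + (-0.6667)·(-0.3333) + (3.3333)·(2.6667)) / 5 = 15.6667/5 = 3.1333
  S[Y,Y] = ((-1.3333)·(-1.3333) + (0.6667)·(0.6667) + (-0.3333)·(-0.3333) + (-1.3333)·(-1.3333) + (-0.3333)·(-0.3333) + (2.6667)·(2.6667)) / 5 = 11.3333/5 = 2.2667

S is symmetric (S[j,i] = S[i,j]). Assembling:

S = [[4.6667, 3.1333],
 [3.1333, 2.2667]]


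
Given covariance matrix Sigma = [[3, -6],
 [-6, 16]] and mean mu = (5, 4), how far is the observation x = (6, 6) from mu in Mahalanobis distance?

Step 1 — centre the observation: (x - mu) = (1, 2).

Step 2 — invert Sigma. det(Sigma) = 3·16 - (-6)² = 12.
  Sigma^{-1} = (1/det) · [[d, -b], [-b, a]] = [[1.3333, 0.5],
 [0.5, 0.25]].

Step 3 — form the quadratic (x - mu)^T · Sigma^{-1} · (x - mu):
  Sigma^{-1} · (x - mu) = (2.3333, 1).
  (x - mu)^T · [Sigma^{-1} · (x - mu)] = (1)·(2.3333) + (2)·(1) = 4.3333.

Step 4 — take square root: d = √(4.3333) ≈ 2.0817.

d(x, mu) = √(4.3333) ≈ 2.0817


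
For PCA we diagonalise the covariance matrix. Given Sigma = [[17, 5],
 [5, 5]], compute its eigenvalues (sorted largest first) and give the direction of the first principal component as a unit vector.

Step 1 — characteristic polynomial of 2×2 Sigma:
  det(Sigma - λI) = λ² - trace · λ + det = 0.
  trace = 17 + 5 = 22, det = 17·5 - (5)² = 60.
Step 2 — discriminant:
  Δ = trace² - 4·det = 484 - 240 = 244.
Step 3 — eigenvalues:
  λ = (trace ± √Δ)/2 = (22 ± 15.6205)/2,
  λ_1 = 18.8102,  λ_2 = 3.1898.

Step 4 — unit eigenvector for λ_1: solve (Sigma - λ_1 I)v = 0. First row:
  (17 - 18.8102)·v_x + (5)·v_y = 0, i.e. (-1.8102)·v_x + (5)·v_y = 0,
  so v ∝ (b, λ_1 - a) = (5, 1.8102) = u.
  ||u|| = √((5)² + (1.8102)²) = √(28.277) ≈ 5.3176,
  v_1 = u/||u|| ≈ (0.9403, 0.3404) (||v_1|| = 1).

λ_1 = 18.8102,  λ_2 = 3.1898;  v_1 ≈ (0.9403, 0.3404)


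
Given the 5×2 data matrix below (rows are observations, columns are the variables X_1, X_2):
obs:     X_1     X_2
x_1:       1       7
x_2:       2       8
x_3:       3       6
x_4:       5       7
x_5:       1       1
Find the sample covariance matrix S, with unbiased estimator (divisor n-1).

Step 1 — column means:
  mean(X_1) = (1 + 2 + 3 + 5 + 1) / 5 = 12/5 = 2.4
  mean(X_2) = (7 + 8 + 6 + 7 + 1) / 5 = 29/5 = 5.8

Step 2 — sample covariance S[i,j] = (1/(n-1)) · Σ_k (x_{k,i} - mean_i) · (x_{k,j} - mean_j), with n-1 = 4.
  S[X_1,X_1] = ((-1.4)·(-1.4) + (-0.4)·(-0.4) + (0.6)·(0.6) + (2.6)·(2.6) + (-1.4)·(-1.4)) / 4 = 11.2/4 = 2.8
  S[X_1,X_2] = ((-1.4)·(1.2) + (-0.4)·(2.2) + (0.6)·(0.2) + (2.6)·(1.2) + (-1.4)·(-4.8)) / 4 = 7.4/4 = 1.85
  S[X_2,X_2] = ((1.2)·(1.2) + (2.2)·(2.2) + (0.2)·(0.2) + (1.2)·(1.2) + (-4.8)·(-4.8)) / 4 = 30.8/4 = 7.7

S is symmetric (S[j,i] = S[i,j]). Assembling:

S = [[2.8, 1.85],
 [1.85, 7.7]]


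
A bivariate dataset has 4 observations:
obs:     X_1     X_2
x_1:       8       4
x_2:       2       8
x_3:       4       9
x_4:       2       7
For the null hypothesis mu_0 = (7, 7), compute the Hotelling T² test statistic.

Step 1 — sample mean vector:
  mean(X_1) = (8 + 2 + 4 + 2) / 4 = 16/4 = 4
  mean(X_2) = (4 + 8 + 9 + 7) / 4 = 28/4 = 7
  x̄ = (4, 7),  deviation x̄ - mu_0 = (4, 7) - (7, 7) = (-3, 0).

Step 2 — sample covariance matrix, S[i,j] = (1/(n-1)) · Σ_k (x_{k,i} - mean_i) · (x_{k,j} - mean_j), divisor n-1 = 3:
  S[X_1,X_1] = ((4)·(4) + (-2)·(-2) + (0)·(0) + (-2)·(-2)) / 3 = 24/3 = 8
  S[X_1,X_2] = ((4)·(-3) + (-2)·(1) + (0)·(2) + (-2)·(0)) / 3 = -14/3 = -4.6667
  S[X_2,X_2] = ((-3)·(-3) + (1)·(1) + (2)·(2) + (0)·(0)) / 3 = 14/3 = 4.6667
  S = [[8, -4.6667],
 [-4.6667, 4.6667]].

Step 3 — invert S. det(S) = 8·4.6667 - (-4.6667)² = 15.5556.
  S^{-1} = (1/det) · [[d, -b], [-b, a]] = [[0.3, 0.3],
 [0.3, 0.5143]].

Step 4 — quadratic form (x̄ - mu_0)^T · S^{-1} · (x̄ - mu_0):
  S^{-1} · (x̄ - mu_0) = (-0.9, -0.9),
  (x̄ - mu_0)^T · [...] = (-3)·(-0.9) + (0)·(-0.9) = 2.7.

Step 5 — scale by n: T² = 4 · 2.7 = 10.8.

T² ≈ 10.8


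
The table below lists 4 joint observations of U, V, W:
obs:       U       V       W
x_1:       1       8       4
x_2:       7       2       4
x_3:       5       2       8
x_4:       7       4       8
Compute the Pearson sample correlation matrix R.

Step 1 — column means:
  mean(U) = (1 + 7 + 5 + 7) / 4 = 20/4 = 5
  mean(V) = (8 + 2 + 2 + 4) / 4 = 16/4 = 4
  mean(W) = (4 + 4 + 8 + 8) / 4 = 24/4 = 6

Step 2 — sample variances and covariances s[i,j] = (1/(n-1)) · Σ_k (x_{k,i} - mean_i) · (x_{k,j} - mean_j), with n-1 = 3:
  s[U,U] = ((-4)·(-4) + (2)·(2) + (0)·(0) + (2)·(2)) / 3 = 24/3 = 8
  s[U,V] = ((-4)·(4) + (2)·(-2) + (0)·(-2) + (2)·(0)) / 3 = -20/3 = -6.6667
  s[U,W] = ((-4)·(-2) + (2)·(-2) + (0)·(2) + (2)·(2)) / 3 = 8/3 = 2.6667
  s[V,V] = ((4)·(4) + (-2)·(-2) + (-2)·(-2) + (0)·(0)) / 3 = 24/3 = 8
  s[V,W] = ((4)·(-2) + (-2)·(-2) + (-2)·(2) + (0)·(2)) / 3 = -8/3 = -2.6667
  s[W,W] = ((-2)·(-2) + (-2)·(-2) + (2)·(2) + (2)·(2)) / 3 = 16/3 = 5.3333
  Sample standard deviations s_i = √(s[i,i]):
  s(U) = √(8) = 2.8284
  s(V) = √(8) = 2.8284
  s(W) = √(5.3333) = 2.3094

Step 3 — r_{ij} = s_{ij} / (s_i · s_j):
  r[U,U] = 1 (diagonal).
  r[U,V] = -6.6667 / (2.8284 · 2.8284) = -6.6667 / 8 = -0.8333
  r[U,W] = 2.6667 / (2.8284 · 2.3094) = 2.6667 / 6.532 = 0.4082
  r[V,V] = 1 (diagonal).
  r[V,W] = -2.6667 / (2.8284 · 2.3094) = -2.6667 / 6.532 = -0.4082
  r[W,W] = 1 (diagonal).

R is symmetric with unit diagonal. Assembling:

R = [[1, -0.8333, 0.4082],
 [-0.8333, 1, -0.4082],
 [0.4082, -0.4082, 1]]


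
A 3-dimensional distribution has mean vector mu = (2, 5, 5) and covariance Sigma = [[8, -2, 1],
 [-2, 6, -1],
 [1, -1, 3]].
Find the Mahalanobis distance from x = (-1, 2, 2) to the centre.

Step 1 — centre the observation: (x - mu) = (-3, -3, -3).

Step 2 — invert Sigma (cofactor / det for 3×3, or solve directly):
  Sigma^{-1} = [[0.1393, 0.041, -0.0328],
 [0.041, 0.1885, 0.0492],
 [-0.0328, 0.0492, 0.3607]].

Step 3 — form the quadratic (x - mu)^T · Sigma^{-1} · (x - mu):
  Sigma^{-1} · (x - mu) = (-0.4426, -0.8361, -1.1311).
  (x - mu)^T · [Sigma^{-1} · (x - mu)] = (-3)·(-0.4426) + (-3)·(-0.8361) + (-3)·(-1.1311) = 7.2295.

Step 4 — take square root: d = √(7.2295) ≈ 2.6888.

d(x, mu) = √(7.2295) ≈ 2.6888


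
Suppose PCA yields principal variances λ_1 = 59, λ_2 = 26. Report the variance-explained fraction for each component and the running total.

Step 1 — total variance = trace(Sigma) = Σ λ_i = 59 + 26 = 85.

Step 2 — fraction explained by component i = λ_i / Σ λ:
  PC1: 59/85 = 0.6941
  PC2: 26/85 = 0.3059

Step 3 — cumulative fraction after k components = (λ_1 + ... + λ_k) / Σ λ:
  k = 1: 59/85 = 0.6941
  k = 2: (59 + 26)/85 = 85/85 = 1

Summary (fraction, with percent):

explained: PC1 0.6941 (69.41%), PC2 0.3059 (30.59%);  cumulative: 0.6941, 1


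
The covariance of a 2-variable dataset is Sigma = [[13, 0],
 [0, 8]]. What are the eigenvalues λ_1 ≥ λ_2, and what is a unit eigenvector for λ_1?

Step 1 — characteristic polynomial of 2×2 Sigma:
  det(Sigma - λI) = λ² - trace · λ + det = 0.
  trace = 13 + 8 = 21, det = 13·8 - (0)² = 104.
Step 2 — discriminant:
  Δ = trace² - 4·det = 441 - 416 = 25.
Step 3 — eigenvalues:
  λ = (trace ± √Δ)/2 = (21 ± 5)/2,
  λ_1 = 13,  λ_2 = 8.

Step 4 — unit eigenvector for λ_1: Sigma is diagonal, so its eigenvectors are the coordinate axes. λ_1 = 13 is the diagonal entry on the first coordinate axis, hence
  v_1 = (1, 0) (||v_1|| = 1).

λ_1 = 13,  λ_2 = 8;  v_1 ≈ (1, 0)


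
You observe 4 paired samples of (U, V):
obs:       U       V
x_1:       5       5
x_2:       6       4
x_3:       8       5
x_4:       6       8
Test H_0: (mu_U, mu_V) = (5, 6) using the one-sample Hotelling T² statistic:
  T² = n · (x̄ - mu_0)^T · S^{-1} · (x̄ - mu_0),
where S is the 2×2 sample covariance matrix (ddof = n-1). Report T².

Step 1 — sample mean vector:
  mean(U) = (5 + 6 + 8 + 6) / 4 = 25/4 = 6.25
  mean(V) = (5 + 4 + 5 + 8) / 4 = 22/4 = 5.5
  x̄ = (6.25, 5.5),  deviation x̄ - mu_0 = (6.25, 5.5) - (5, 6) = (1.25, -0.5).

Step 2 — sample covariance matrix, S[i,j] = (1/(n-1)) · Σ_k (x_{k,i} - mean_i) · (x_{k,j} - mean_j), divisor n-1 = 3:
  S[U,U] = ((-1.25)·(-1.25) + (-0.25)·(-0.25) + (1.75)·(1.75) + (-0.25)·(-0.25)) / 3 = 4.75/3 = 1.5833
  S[U,V] = ((-1.25)·(-0.5) + (-0.25)·(-1.5) + (1.75)·(-0.5) + (-0.25)·(2.5)) / 3 = -0.5/3 = -0.1667
  S[V,V] = ((-0.5)·(-0.5) + (-1.5)·(-1.5) + (-0.5)·(-0.5) + (2.5)·(2.5)) / 3 = 9/3 = 3
  S = [[1.5833, -0.1667],
 [-0.1667, 3]].

Step 3 — invert S. det(S) = 1.5833·3 - (-0.1667)² = 4.7222.
  S^{-1} = (1/det) · [[d, -b], [-b, a]] = [[0.6353, 0.0353],
 [0.0353, 0.3353]].

Step 4 — quadratic form (x̄ - mu_0)^T · S^{-1} · (x̄ - mu_0):
  S^{-1} · (x̄ - mu_0) = (0.7765, -0.1235),
  (x̄ - mu_0)^T · [...] = (1.25)·(0.7765) + (-0.5)·(-0.1235) = 1.0324.

Step 5 — scale by n: T² = 4 · 1.0324 = 4.1294.

T² ≈ 4.1294


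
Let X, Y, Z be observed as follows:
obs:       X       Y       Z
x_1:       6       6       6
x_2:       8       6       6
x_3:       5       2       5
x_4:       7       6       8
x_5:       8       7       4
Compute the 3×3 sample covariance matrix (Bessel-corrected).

Step 1 — column means:
  mean(X) = (6 + 8 + 5 + 7 + 8) / 5 = 34/5 = 6.8
  mean(Y) = (6 + 6 + 2 + 6 + 7) / 5 = 27/5 = 5.4
  mean(Z) = (6 + 6 + 5 + 8 + 4) / 5 = 29/5 = 5.8

Step 2 — sample covariance S[i,j] = (1/(n-1)) · Σ_k (x_{k,i} - mean_i) · (x_{k,j} - mean_j), with n-1 = 4.
  S[X,X] = ((-0.8)·(-0.8) + (1.2)·(1.2) + (-1.8)·(-1.8) + (0.2)·(0.2) + (1.2)·(1.2)) / 4 = 6.8/4 = 1.7
  S[X,Y] = ((-0.8)·(0.6) + (1.2)·(0.6) + (-1.8)·(-3.4) + (0.2)·(0.6) + (1.2)·(1.6)) / 4 = 8.4/4 = 2.1
  S[X,Z] = ((-0.8)·(0.2) + (1.2)·(0.2) + (-1.8)·(-0.8) + (0.2)·(2.2) + (1.2)·(-1.8)) / 4 = -0.2/4 = -0.05
  S[Y,Y] = ((0.6)·(0.6) + (0.6)·(0.6) + (-3.4)·(-3.4) + (0.6)·(0.6) + (1.6)·(1.6)) / 4 = 15.2/4 = 3.8
  S[Y,Z] = ((0.6)·(0.2) + (0.6)·(0.2) + (-3.4)·(-0.8) + (0.6)·(2.2) + (1.6)·(-1.8)) / 4 = 1.4/4 = 0.35
  S[Z,Z] = ((0.2)·(0.2) + (0.2)·(0.2) + (-0.8)·(-0.8) + (2.2)·(2.2) + (-1.8)·(-1.8)) / 4 = 8.8/4 = 2.2

S is symmetric (S[j,i] = S[i,j]). Assembling:

S = [[1.7, 2.1, -0.05],
 [2.1, 3.8, 0.35],
 [-0.05, 0.35, 2.2]]


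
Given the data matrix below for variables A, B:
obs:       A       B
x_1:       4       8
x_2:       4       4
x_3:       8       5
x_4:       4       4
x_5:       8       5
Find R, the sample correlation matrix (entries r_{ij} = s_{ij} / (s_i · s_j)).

Step 1 — column means:
  mean(A) = (4 + 4 + 8 + 4 + 8) / 5 = 28/5 = 5.6
  mean(B) = (8 + 4 + 5 + 4 + 5) / 5 = 26/5 = 5.2

Step 2 — sample variances and covariances s[i,j] = (1/(n-1)) · Σ_k (x_{k,i} - mean_i) · (x_{k,j} - mean_j), with n-1 = 4:
  s[A,A] = ((-1.6)·(-1.6) + (-1.6)·(-1.6) + (2.4)·(2.4) + (-1.6)·(-1.6) + (2.4)·(2.4)) / 4 = 19.2/4 = 4.8
  s[A,B] = ((-1.6)·(2.8) + (-1.6)·(-1.2) + (2.4)·(-0.2) + (-1.6)·(-1.2) + (2.4)·(-0.2)) / 4 = -1.6/4 = -0.4
  s[B,B] = ((2.8)·(2.8) + (-1.2)·(-1.2) + (-0.2)·(-0.2) + (-1.2)·(-1.2) + (-0.2)·(-0.2)) / 4 = 10.8/4 = 2.7
  Sample standard deviations s_i = √(s[i,i]):
  s(A) = √(4.8) = 2.1909
  s(B) = √(2.7) = 1.6432

Step 3 — r_{ij} = s_{ij} / (s_i · s_j):
  r[A,A] = 1 (diagonal).
  r[A,B] = -0.4 / (2.1909 · 1.6432) = -0.4 / 3.6 = -0.1111
  r[B,B] = 1 (diagonal).

R is symmetric with unit diagonal. Assembling:

R = [[1, -0.1111],
 [-0.1111, 1]]


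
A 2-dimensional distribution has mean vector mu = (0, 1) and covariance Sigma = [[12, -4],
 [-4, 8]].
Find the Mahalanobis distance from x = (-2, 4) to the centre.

Step 1 — centre the observation: (x - mu) = (-2, 3).

Step 2 — invert Sigma. det(Sigma) = 12·8 - (-4)² = 80.
  Sigma^{-1} = (1/det) · [[d, -b], [-b, a]] = [[0.1, 0.05],
 [0.05, 0.15]].

Step 3 — form the quadratic (x - mu)^T · Sigma^{-1} · (x - mu):
  Sigma^{-1} · (x - mu) = (-0.05, 0.35).
  (x - mu)^T · [Sigma^{-1} · (x - mu)] = (-2)·(-0.05) + (3)·(0.35) = 1.15.

Step 4 — take square root: d = √(1.15) ≈ 1.0724.

d(x, mu) = √(1.15) ≈ 1.0724


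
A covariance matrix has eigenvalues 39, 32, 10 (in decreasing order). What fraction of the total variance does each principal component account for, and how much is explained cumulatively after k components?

Step 1 — total variance = trace(Sigma) = Σ λ_i = 39 + 32 + 10 = 81.

Step 2 — fraction explained by component i = λ_i / Σ λ:
  PC1: 39/81 = 0.4815
  PC2: 32/81 = 0.3951
  PC3: 10/81 = 0.1235

Step 3 — cumulative fraction after k components = (λ_1 + ... + λ_k) / Σ λ:
  k = 1: 39/81 = 0.4815
  k = 2: (39 + 32)/81 = 71/81 = 0.8765
  k = 3: (39 + 32 + 10)/81 = 81/81 = 1

Summary (fraction, with percent):

explained: PC1 0.4815 (48.15%), PC2 0.3951 (39.51%), PC3 0.1235 (12.35%);  cumulative: 0.4815, 0.8765, 1


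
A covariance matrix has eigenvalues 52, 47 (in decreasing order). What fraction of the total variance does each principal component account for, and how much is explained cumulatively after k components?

Step 1 — total variance = trace(Sigma) = Σ λ_i = 52 + 47 = 99.

Step 2 — fraction explained by component i = λ_i / Σ λ:
  PC1: 52/99 = 0.5253
  PC2: 47/99 = 0.4747

Step 3 — cumulative fraction after k components = (λ_1 + ... + λ_k) / Σ λ:
  k = 1: 52/99 = 0.5253
  k = 2: (52 + 47)/99 = 99/99 = 1

Summary (fraction, with percent):

explained: PC1 0.5253 (52.53%), PC2 0.4747 (47.47%);  cumulative: 0.5253, 1


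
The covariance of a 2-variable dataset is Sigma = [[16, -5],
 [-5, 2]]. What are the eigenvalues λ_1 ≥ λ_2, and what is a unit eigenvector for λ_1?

Step 1 — characteristic polynomial of 2×2 Sigma:
  det(Sigma - λI) = λ² - trace · λ + det = 0.
  trace = 16 + 2 = 18, det = 16·2 - (-5)² = 7.
Step 2 — discriminant:
  Δ = trace² - 4·det = 324 - 28 = 296.
Step 3 — eigenvalues:
  λ = (trace ± √Δ)/2 = (18 ± 17.2047)/2,
  λ_1 = 17.6023,  λ_2 = 0.3977.

Step 4 — unit eigenvector for λ_1: solve (Sigma - λ_1 I)v = 0. First row:
  (16 - 17.6023)·v_x + (-5)·v_y = 0, i.e. (-1.6023)·v_x + (-5)·v_y = 0,
  so v ∝ (b, λ_1 - a) = (-5, 1.6023); multiply by -1 so the first entry is positive: u = (5, -1.6023).
  ||u|| = √((5)² + (-1.6023)²) = √(27.5674) ≈ 5.2505,
  v_1 = u/||u|| ≈ (0.9523, -0.3052) (||v_1|| = 1).

λ_1 = 17.6023,  λ_2 = 0.3977;  v_1 ≈ (0.9523, -0.3052)


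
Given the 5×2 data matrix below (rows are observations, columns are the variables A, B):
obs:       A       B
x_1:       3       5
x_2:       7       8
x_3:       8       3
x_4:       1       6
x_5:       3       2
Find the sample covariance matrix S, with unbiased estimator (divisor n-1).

Step 1 — column means:
  mean(A) = (3 + 7 + 8 + 1 + 3) / 5 = 22/5 = 4.4
  mean(B) = (5 + 8 + 3 + 6 + 2) / 5 = 24/5 = 4.8

Step 2 — sample covariance S[i,j] = (1/(n-1)) · Σ_k (x_{k,i} - mean_i) · (x_{k,j} - mean_j), with n-1 = 4.
  S[A,A] = ((-1.4)·(-1.4) + (2.6)·(2.6) + (3.6)·(3.6) + (-3.4)·(-3.4) + (-1.4)·(-1.4)) / 4 = 35.2/4 = 8.8
  S[A,B] = ((-1.4)·(0.2) + (2.6)·(3.2) + (3.6)·(-1.8) + (-3.4)·(1.2) + (-1.4)·(-2.8)) / 4 = 1.4/4 = 0.35
  S[B,B] = ((0.2)·(0.2) + (3.2)·(3.2) + (-1.8)·(-1.8) + (1.2)·(1.2) + (-2.8)·(-2.8)) / 4 = 22.8/4 = 5.7

S is symmetric (S[j,i] = S[i,j]). Assembling:

S = [[8.8, 0.35],
 [0.35, 5.7]]
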